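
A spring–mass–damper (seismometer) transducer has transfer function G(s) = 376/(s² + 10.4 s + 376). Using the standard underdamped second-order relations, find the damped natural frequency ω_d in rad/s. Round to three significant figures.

ω_n = √376 = 19.4 rad/s; ζ = 10.4/(2·19.4) = 0.268.
ω_d = ω_n√(1−ζ²) = 18.7 rad/s.

ω_d ≈ 18.7 rad/s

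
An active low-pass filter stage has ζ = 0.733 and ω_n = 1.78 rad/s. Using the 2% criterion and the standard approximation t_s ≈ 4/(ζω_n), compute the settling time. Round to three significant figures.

t_s ≈ 4/(ζω_n) = 4/(0.733 × 1.78) = 3.07 s.

t_s ≈ 3.07 s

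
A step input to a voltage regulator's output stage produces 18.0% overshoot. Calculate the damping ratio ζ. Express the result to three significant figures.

Inverting the overshoot relation: ζ = |ln 0.180|/√(π² + ln²0.180) = 0.479.

ζ ≈ 0.479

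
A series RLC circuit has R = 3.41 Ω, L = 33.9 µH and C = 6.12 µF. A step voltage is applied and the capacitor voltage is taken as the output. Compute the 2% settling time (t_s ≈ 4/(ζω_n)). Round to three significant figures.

t_s ≈ 0.0000795 s

For a series RLC circuit (capacitor voltage as output), ω_n = 1/√(LC) = 1/√(33.9 µH · 6.12 µF) = 69400 rad/s.
ζ = (R/2)·√(C/L) = (3.41/2)·√(6.12 µF/33.9 µH) = 0.724.
t_s ≈ 4/(ζω_n) = 0.0000795 s.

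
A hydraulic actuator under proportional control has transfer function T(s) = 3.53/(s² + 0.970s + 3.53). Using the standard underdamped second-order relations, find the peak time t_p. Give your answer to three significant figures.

Matching coefficients with s² + 2ζω_n s + ω_n² gives ω_n² = 3.53 ⇒ ω_n = 1.88 rad/s, and ζ = 0.970/(2ω_n) = 0.258.
The damped frequency ω_d = ω_n√(1−ζ²) = 1.82 rad/s. Then t_p = π/ω_d = 1.73 s.

t_p ≈ 1.73 s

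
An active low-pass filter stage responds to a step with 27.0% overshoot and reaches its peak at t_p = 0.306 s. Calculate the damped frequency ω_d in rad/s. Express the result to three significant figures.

t_p = π/ω_d, so ω_d = π/0.306 = 10.3 rad/s.

ω_d ≈ 10.3 rad/s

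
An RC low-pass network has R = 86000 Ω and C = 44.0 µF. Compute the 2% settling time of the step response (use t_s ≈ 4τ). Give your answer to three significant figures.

t_s ≈ 15.1 s

τ = RC = 86000 × 44.0 µF = 3.78 s.
t_s ≈ 4τ = 15.1 s.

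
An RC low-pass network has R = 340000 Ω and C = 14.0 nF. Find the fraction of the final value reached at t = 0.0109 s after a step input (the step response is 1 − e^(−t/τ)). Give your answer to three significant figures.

τ = RC = 340000 × 14.0 nF = 0.00476 s.
y(t)/y_∞ = 1 − e^(−t/τ) = 1 − e^(−0.0109/0.00476) = 1 − e^(−2.29) = 0.899.

y/y_∞ ≈ 0.899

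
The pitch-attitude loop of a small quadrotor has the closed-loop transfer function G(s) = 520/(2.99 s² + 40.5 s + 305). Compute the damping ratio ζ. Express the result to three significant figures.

ζ ≈ 0.671

Dividing through by 2.99: denominator becomes s² + 13.55 s + 102.0.
So ω_n = √102.0 = 10.1 rad/s and ζ = 13.55/(2·10.1) = 0.671.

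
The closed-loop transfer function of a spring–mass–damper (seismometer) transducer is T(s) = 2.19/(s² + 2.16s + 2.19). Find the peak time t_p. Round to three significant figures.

t_p ≈ 3.11 s

ω_n = √2.19 = 1.48 rad/s; ζ = 2.16/(2·1.48) = 0.730.
The damped frequency ω_d = ω_n√(1−ζ²) = 1.01 rad/s. Then t_p = π/ω_d = 3.11 s.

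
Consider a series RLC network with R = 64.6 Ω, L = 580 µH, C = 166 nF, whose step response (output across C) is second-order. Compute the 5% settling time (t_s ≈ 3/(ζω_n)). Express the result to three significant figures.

t_s ≈ 0.0000539 s

For a series RLC circuit (capacitor voltage as output), ω_n = 1/√(LC) = 1/√(580 µH · 166 nF) = 102000 rad/s.
ζ = (R/2)·√(C/L) = (64.6/2)·√(166 nF/580 µH) = 0.546.
t_s ≈ 3/(ζω_n) = 0.0000539 s.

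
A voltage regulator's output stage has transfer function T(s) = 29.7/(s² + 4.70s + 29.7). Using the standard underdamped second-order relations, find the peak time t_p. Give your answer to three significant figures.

t_p ≈ 0.639 s

ω_n = √29.7 = 5.45 rad/s; ζ = 4.70/(2·5.45) = 0.431.
The damped frequency ω_d = ω_n√(1−ζ²) = 4.92 rad/s. Then t_p = π/ω_d = 0.639 s.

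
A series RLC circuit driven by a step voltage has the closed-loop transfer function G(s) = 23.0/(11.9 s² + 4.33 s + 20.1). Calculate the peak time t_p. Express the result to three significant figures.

Dividing through by 11.9: denominator becomes s² + 0.3639 s + 1.689.
So ω_n = √1.689 = 1.30 rad/s and ζ = 0.3639/(2·1.30) = 0.140.
ω_d = 1.30·√(1 − 0.140²) = 1.29 rad/s. t_p = π/ω_d = 2.44 s.

t_p ≈ 2.44 s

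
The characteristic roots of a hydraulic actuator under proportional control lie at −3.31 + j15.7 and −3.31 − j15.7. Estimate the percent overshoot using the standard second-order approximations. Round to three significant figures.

%OS ≈ 51.6%

|pole| = ω_n = √(3.31² + 15.7²) = 16.0 rad/s; ζ = cos θ = σ/ω_n = 0.206.
%OS = 100·exp(−πζ/√(1−ζ²)) = 51.6%.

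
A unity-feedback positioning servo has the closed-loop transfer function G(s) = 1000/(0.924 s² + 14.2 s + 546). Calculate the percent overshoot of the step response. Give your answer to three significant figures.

%OS ≈ 35.1%

Dividing through by 0.924: denominator becomes s² + 15.37 s + 590.9.
So ω_n = √590.9 = 24.3 rad/s and ζ = 15.37/(2·24.3) = 0.316.
%OS = 100·exp(−πζ/√(1−ζ²)) = 35.1%.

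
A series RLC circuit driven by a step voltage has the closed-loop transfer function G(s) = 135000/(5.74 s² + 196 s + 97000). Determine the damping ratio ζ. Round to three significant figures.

Dividing through by 5.74: denominator becomes s² + 34.15 s + 16900.
So ω_n = √16900 = 130 rad/s and ζ = 34.15/(2·130) = 0.131.

ζ ≈ 0.131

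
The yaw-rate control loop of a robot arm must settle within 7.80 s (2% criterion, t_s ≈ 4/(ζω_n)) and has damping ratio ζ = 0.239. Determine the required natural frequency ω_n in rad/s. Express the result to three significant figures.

Rearranging t_s ≈ 4/(ζω_n) gives ω_n = 4/(ζ·t_s) = 4/(0.239 × 7.80) = 2.15 rad/s.

ω_n ≈ 2.15 rad/s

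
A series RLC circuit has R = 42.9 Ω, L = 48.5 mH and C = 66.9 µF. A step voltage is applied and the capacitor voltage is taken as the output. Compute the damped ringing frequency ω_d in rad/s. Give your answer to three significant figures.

For a series RLC circuit (capacitor voltage as output), ω_n = 1/√(LC) = 1/√(48.5 mH · 66.9 µF) = 555 rad/s.
ζ = (R/2)·√(C/L) = (42.9/2)·√(66.9 µF/48.5 mH) = 0.797.
ω_d = 555·√(1 − 0.797²) = 336 rad/s.

ω_d ≈ 336 rad/s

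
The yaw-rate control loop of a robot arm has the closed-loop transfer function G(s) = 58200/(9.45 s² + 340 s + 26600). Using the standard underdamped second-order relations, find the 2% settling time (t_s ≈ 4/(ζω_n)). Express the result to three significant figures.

Dividing through by 9.45: denominator becomes s² + 35.98 s + 2815.
So ω_n = √2815 = 53.1 rad/s and ζ = 35.98/(2·53.1) = 0.339.
t_s ≈ 4/(ζω_n) = 0.222 s.

t_s ≈ 0.222 s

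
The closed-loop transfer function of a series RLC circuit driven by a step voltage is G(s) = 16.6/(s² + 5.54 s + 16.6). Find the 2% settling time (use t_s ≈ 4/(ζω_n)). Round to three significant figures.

Matching coefficients with s² + 2ζω_n s + ω_n² gives ω_n² = 16.6 ⇒ ω_n = 4.07 rad/s, and ζ = 5.54/(2ω_n) = 0.680.
t_s ≈ 4/(ζω_n) = 4/(0.680·4.07) = 1.44 s.

t_s ≈ 1.44 s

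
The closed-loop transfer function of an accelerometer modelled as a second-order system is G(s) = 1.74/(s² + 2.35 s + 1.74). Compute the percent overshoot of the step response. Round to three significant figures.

%OS ≈ 0.212%

ω_n = √1.74 = 1.32 rad/s; ζ = 2.35/(2·1.32) = 0.891.
Overshoot: exp(−π·0.891/√(1−0.891²)) = 0.00212, i.e. 0.212%.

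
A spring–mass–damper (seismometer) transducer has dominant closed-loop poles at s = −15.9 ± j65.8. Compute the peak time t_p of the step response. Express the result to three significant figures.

t_p = π/ω_d with ω_d = 65.8 (the imaginary part), so t_p = 0.0477 s.

t_p ≈ 0.0477 s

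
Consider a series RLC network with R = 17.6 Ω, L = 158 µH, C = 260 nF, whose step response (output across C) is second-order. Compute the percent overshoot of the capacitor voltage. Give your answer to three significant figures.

For a series RLC circuit (capacitor voltage as output), ω_n = 1/√(LC) = 1/√(158 µH · 260 nF) = 156000 rad/s.
ζ = (R/2)·√(C/L) = (17.6/2)·√(260 nF/158 µH) = 0.357.
%OS = 100·exp(−πζ/√(1−ζ²)) = 30.1%.

%OS ≈ 30.1%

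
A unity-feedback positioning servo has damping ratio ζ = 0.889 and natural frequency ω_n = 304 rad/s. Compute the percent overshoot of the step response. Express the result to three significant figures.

%OS ≈ 0.224%

For an underdamped second-order system, %OS = 100·exp(−πζ/√(1−ζ²)).
πζ/√(1−ζ²) = π·0.889/√(1−0.790) = 6.099, so %OS = 100·e^(−6.099) = 0.224%.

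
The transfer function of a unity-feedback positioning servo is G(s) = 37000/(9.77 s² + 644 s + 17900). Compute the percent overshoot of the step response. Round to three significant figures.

Dividing through by 9.77: denominator becomes s² + 65.92 s + 1832.
So ω_n = √1832 = 42.8 rad/s and ζ = 65.92/(2·42.8) = 0.770.
%OS = 100·exp(−πζ/√(1−ζ²)) = 2.26%.

%OS ≈ 2.26%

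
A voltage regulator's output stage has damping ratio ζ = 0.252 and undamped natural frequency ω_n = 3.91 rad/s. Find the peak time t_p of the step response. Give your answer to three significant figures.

The damped frequency is ω_d = ω_n√(1−ζ²) = 3.91·√(1−0.0635) = 3.78 rad/s.
Peak time t_p = π/ω_d = π/3.78 = 0.830 s.

t_p ≈ 0.830 s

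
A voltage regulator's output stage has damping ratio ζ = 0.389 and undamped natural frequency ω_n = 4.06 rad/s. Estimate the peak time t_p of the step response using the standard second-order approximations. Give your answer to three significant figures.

The damped frequency is ω_d = ω_n√(1−ζ²) = 4.06·√(1−0.151) = 3.74 rad/s.
Peak time t_p = π/ω_d = π/3.74 = 0.840 s.

t_p ≈ 0.840 s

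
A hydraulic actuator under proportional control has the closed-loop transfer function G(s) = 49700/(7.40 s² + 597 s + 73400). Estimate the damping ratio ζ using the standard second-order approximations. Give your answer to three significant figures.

ζ ≈ 0.405

Dividing through by 7.40: denominator becomes s² + 80.68 s + 9919.
So ω_n = √9919 = 99.6 rad/s and ζ = 80.68/(2·99.6) = 0.405.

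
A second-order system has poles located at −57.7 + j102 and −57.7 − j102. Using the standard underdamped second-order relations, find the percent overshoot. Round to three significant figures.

|pole| = ω_n = √(57.7² + 102²) = 117 rad/s; ζ = cos θ = σ/ω_n = 0.492.
%OS = 100·exp(−πζ/√(1−ζ²)) = 16.9%.

%OS ≈ 16.9%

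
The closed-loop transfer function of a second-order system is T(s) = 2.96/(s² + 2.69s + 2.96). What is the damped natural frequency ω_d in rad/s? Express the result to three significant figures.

ω_d ≈ 1.07 rad/s

ω_n = √2.96 = 1.72 rad/s; ζ = 2.69/(2·1.72) = 0.782.
ω_d = 1.72·√(1 − 0.782²) = 1.07 rad/s.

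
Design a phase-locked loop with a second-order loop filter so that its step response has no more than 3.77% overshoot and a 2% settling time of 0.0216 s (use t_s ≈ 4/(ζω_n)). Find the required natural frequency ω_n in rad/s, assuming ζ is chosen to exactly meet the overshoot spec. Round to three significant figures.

From %OS = 100·exp(−πζ/√(1−ζ²)), invert to get ζ = −ln(OS)/√(π² + ln²(OS)) with OS = 0.0377.
−ln 0.0377 = 3.278, so ζ = 3.278/√(π² + 10.75) = 0.722.
Then ω_n = 4/(ζ t_s) = 4/(0.722 × 0.0216) = 256 rad/s.

ω_n ≈ 256 rad/s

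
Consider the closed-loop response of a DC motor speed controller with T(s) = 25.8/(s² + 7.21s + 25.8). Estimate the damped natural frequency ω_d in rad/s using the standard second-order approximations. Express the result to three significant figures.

ω_d ≈ 3.58 rad/s

Matching coefficients with s² + 2ζω_n s + ω_n² gives ω_n² = 25.8 ⇒ ω_n = 5.08 rad/s, and ζ = 7.21/(2ω_n) = 0.710.
The damped frequency ω_d = ω_n√(1−ζ²) = 3.58 rad/s.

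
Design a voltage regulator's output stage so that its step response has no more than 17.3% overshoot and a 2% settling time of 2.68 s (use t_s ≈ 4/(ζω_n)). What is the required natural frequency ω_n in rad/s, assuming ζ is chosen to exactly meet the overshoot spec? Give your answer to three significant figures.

ζ = −ln(OS)/√(π² + (ln OS)²). With OS = 0.173, ln OS = −1.754 and ζ = 1.754/3.598 = 0.488.
From t_s ≈ 4/(ζω_n): ω_n = 4/(ζ·t_s) = 4/(0.488·2.68) = 3.06 rad/s.

ω_n ≈ 3.06 rad/s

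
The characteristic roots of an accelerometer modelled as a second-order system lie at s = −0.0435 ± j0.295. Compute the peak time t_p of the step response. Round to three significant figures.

t_p = π/ω_d with ω_d = 0.295 (the imaginary part), so t_p = 10.6 s.

t_p ≈ 10.6 s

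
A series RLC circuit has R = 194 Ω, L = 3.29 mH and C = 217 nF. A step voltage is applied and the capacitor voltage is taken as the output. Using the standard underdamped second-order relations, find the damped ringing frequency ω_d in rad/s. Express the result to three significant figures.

For a series RLC circuit (capacitor voltage as output), ω_n = 1/√(LC) = 1/√(3.29 mH · 217 nF) = 37400 rad/s.
ζ = (R/2)·√(C/L) = (194/2)·√(217 nF/3.29 mH) = 0.788.
ω_d = 37400·√(1 − 0.788²) = 23100 rad/s.

ω_d ≈ 23100 rad/s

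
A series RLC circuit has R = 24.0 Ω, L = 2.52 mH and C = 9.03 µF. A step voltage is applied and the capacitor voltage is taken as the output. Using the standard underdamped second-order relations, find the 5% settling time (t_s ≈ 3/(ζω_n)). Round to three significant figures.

t_s ≈ 0.000630 s

For a series RLC circuit (capacitor voltage as output), ω_n = 1/√(LC) = 1/√(2.52 mH · 9.03 µF) = 6630 rad/s.
ζ = (R/2)·√(C/L) = (24.0/2)·√(9.03 µF/2.52 mH) = 0.718.
t_s ≈ 3/(ζω_n) = 0.000630 s.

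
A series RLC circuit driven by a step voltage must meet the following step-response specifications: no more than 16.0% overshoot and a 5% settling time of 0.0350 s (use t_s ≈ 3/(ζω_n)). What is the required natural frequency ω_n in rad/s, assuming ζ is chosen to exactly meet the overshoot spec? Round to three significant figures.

From %OS = 100·exp(−πζ/√(1−ζ²)), invert to get ζ = −ln(OS)/√(π² + ln²(OS)) with OS = 0.160.
−ln 0.160 = 1.833, so ζ = 1.833/√(π² + 3.358) = 0.504.
From t_s ≈ 3/(ζω_n): ω_n = 3/(ζ·t_s) = 3/(0.504·0.0350) = 170 rad/s.

ω_n ≈ 170 rad/s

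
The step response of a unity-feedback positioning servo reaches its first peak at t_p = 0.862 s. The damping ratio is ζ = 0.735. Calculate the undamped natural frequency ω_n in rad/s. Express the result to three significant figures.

ω_n ≈ 5.37 rad/s

Peak time t_p = π/ω_d, so ω_d = π/t_p = π/0.862 = 3.64 rad/s.
ω_n = ω_d/√(1−ζ²) = 3.64/√0.460 = 5.37 rad/s.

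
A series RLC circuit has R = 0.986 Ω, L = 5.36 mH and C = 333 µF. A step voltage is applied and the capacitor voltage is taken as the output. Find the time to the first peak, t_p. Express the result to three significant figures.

t_p ≈ 0.00423 s

For a series RLC circuit (capacitor voltage as output), ω_n = 1/√(LC) = 1/√(5.36 mH · 333 µF) = 749 rad/s.
ζ = (R/2)·√(C/L) = (0.986/2)·√(333 µF/5.36 mH) = 0.123.
ω_d = ω_n√(1−ζ²) = 743 rad/s. t_p = π/ω_d = 0.00423 s.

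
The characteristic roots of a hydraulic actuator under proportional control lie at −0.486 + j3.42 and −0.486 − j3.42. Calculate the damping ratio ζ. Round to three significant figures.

ζ ≈ 0.141

The poles are at −σ ± jω_d with σ = 0.486 and ω_d = 3.42, so ω_n = √(σ²+ω_d²) = 3.45 rad/s and ζ = σ/ω_n = 0.141.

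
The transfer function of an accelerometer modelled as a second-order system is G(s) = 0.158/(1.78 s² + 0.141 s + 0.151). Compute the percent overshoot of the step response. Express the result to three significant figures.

%OS ≈ 65.0%

Dividing through by 1.78: denominator becomes s² + 0.07921 s + 0.08483.
So ω_n = √0.08483 = 0.291 rad/s and ζ = 0.07921/(2·0.291) = 0.136.
%OS = 100·exp(−πζ/√(1−ζ²)) = 65.0%.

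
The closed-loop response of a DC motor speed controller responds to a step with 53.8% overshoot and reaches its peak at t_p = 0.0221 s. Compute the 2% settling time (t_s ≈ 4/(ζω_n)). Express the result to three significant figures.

t_s ≈ 0.143 s

The overshoot fixes ζ = −ln(OS)/√(π²+ln²(OS)) = 0.194.
t_p = π/ω_d ⇒ ω_d = 142 rad/s; then ω_n = ω_d/√(1−ζ²) = 145 rad/s.
t_s ≈ 4/(ζω_n) = 4/(0.194·145) = 0.143 s.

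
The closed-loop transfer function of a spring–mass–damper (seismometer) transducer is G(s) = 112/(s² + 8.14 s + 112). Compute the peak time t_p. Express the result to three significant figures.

ω_n = √112 = 10.6 rad/s; ζ = 8.14/(2·10.6) = 0.385.
ω_d = ω_n√(1−ζ²) = 9.77 rad/s. Then t_p = π/ω_d = 0.322 s.

t_p ≈ 0.322 s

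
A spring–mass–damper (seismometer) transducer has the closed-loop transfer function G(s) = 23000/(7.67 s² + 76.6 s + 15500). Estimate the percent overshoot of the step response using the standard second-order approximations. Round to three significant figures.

%OS ≈ 70.4%

Dividing through by 7.67: denominator becomes s² + 9.987 s + 2021.
So ω_n = √2021 = 45.0 rad/s and ζ = 9.987/(2·45.0) = 0.111.
%OS = 100 e^{−πζ/√(1−ζ²)} with ζ = 0.111 gives 70.4%.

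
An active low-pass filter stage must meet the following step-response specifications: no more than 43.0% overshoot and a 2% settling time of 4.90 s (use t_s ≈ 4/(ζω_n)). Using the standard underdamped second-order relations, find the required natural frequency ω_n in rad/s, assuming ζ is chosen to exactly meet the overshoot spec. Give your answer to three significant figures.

Inverting the overshoot relation: ζ = |ln 0.430|/√(π² + ln²0.430) = 0.259.
Then ω_n = 4/(ζ t_s) = 4/(0.259 × 4.90) = 3.15 rad/s.

ω_n ≈ 3.15 rad/s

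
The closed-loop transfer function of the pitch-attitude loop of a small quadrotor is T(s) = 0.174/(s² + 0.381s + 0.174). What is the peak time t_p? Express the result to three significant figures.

Matching coefficients with s² + 2ζω_n s + ω_n² gives ω_n² = 0.174 ⇒ ω_n = 0.417 rad/s, and ζ = 0.381/(2ω_n) = 0.457.
ω_d = ω_n√(1−ζ²) = 0.371 rad/s. Then t_p = π/ω_d = 8.47 s.

t_p ≈ 8.47 s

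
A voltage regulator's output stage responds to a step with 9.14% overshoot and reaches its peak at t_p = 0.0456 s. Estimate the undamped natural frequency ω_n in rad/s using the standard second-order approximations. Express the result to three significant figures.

ω_n ≈ 86.6 rad/s

From the overshoot, ζ = −ln(OS)/√(π²+ln²(OS)) = 0.606.
t_p = π/ω_d ⇒ ω_d = 68.9 rad/s; then ω_n = ω_d/√(1−ζ²) = 86.6 rad/s.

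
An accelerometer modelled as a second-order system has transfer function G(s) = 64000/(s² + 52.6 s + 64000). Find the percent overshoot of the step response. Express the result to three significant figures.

ω_n = √64000 = 253 rad/s; ζ = 52.6/(2·253) = 0.104.
%OS = 100·exp(−πζ/√(1−ζ²)) = 72.0%.

%OS ≈ 72.0%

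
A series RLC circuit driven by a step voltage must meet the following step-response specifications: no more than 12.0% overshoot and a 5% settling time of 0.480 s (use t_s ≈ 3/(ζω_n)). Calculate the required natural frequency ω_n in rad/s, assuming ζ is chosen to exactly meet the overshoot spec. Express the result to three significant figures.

From %OS = 100·exp(−πζ/√(1−ζ²)), invert to get ζ = −ln(OS)/√(π² + ln²(OS)) with OS = 0.120.
−ln 0.120 = 2.120, so ζ = 2.120/√(π² + 4.496) = 0.559.
Then ω_n = 3/(ζ t_s) = 3/(0.559 × 0.480) = 11.2 rad/s.

ω_n ≈ 11.2 rad/s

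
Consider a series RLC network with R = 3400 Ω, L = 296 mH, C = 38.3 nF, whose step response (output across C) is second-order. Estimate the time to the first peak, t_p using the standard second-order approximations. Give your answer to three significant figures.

For a series RLC circuit (capacitor voltage as output), ω_n = 1/√(LC) = 1/√(296 mH · 38.3 nF) = 9390 rad/s.
ζ = (R/2)·√(C/L) = (3400/2)·√(38.3 nF/296 mH) = 0.612.
The damped frequency ω_d = ω_n√(1−ζ²) = 7430 rad/s. t_p = π/ω_d = 0.000423 s.

t_p ≈ 0.000423 s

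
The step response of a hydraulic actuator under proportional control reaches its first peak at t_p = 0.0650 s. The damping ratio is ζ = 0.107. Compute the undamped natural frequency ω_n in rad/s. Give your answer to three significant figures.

Peak time t_p = π/ω_d, so ω_d = π/t_p = π/0.0650 = 48.3 rad/s.
ω_n = ω_d/√(1−ζ²) = 48.3/√0.989 = 48.6 rad/s.

ω_n ≈ 48.6 rad/s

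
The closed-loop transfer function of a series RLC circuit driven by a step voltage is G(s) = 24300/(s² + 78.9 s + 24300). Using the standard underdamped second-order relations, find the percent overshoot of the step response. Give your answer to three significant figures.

%OS ≈ 44.0%

ω_n = √24300 = 156 rad/s; ζ = 78.9/(2·156) = 0.253.
%OS = 100 e^{−πζ/√(1−ζ²)} with ζ = 0.253 gives 44.0%.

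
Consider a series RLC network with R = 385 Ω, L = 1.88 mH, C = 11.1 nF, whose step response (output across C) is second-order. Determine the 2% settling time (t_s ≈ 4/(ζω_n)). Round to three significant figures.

t_s ≈ 0.0000391 s

For a series RLC circuit (capacitor voltage as output), ω_n = 1/√(LC) = 1/√(1.88 mH · 11.1 nF) = 219000 rad/s.
ζ = (R/2)·√(C/L) = (385/2)·√(11.1 nF/1.88 mH) = 0.468.
t_s ≈ 4/(ζω_n) = 0.0000391 s.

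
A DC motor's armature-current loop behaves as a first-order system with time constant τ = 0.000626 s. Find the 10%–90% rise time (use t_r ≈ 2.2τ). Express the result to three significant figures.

t_r ≈ 2.2τ = 0.00138 s.

t_r ≈ 0.00138 s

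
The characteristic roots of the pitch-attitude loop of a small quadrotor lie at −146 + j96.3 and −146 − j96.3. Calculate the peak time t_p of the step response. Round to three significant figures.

t_p = π/ω_d with ω_d = 96.3 (the imaginary part), so t_p = 0.0326 s.

t_p ≈ 0.0326 s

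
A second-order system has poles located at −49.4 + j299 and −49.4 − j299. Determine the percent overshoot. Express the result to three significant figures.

|pole| = ω_n = √(49.4² + 299²) = 303 rad/s; ζ = cos θ = σ/ω_n = 0.163.
%OS = 100 e^{−πζ/√(1−ζ²)} with ζ = 0.163 gives 59.5%.

%OS ≈ 59.5%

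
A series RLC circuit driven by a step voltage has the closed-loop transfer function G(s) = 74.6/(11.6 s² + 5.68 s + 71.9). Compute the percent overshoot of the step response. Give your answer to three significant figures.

%OS ≈ 73.3%

Dividing through by 11.6: denominator becomes s² + 0.4897 s + 6.198.
So ω_n = √6.198 = 2.49 rad/s and ζ = 0.4897/(2·2.49) = 0.0983.
%OS = 100·exp(−πζ/√(1−ζ²)) = 73.3%.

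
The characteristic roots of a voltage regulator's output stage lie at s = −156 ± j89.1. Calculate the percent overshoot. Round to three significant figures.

With σ = 156, ω_d = 89.1: ω_n = √(σ²+ω_d²) = 180 rad/s, ζ = σ/ω_n = 0.868.
Overshoot: exp(−π·0.868/√(1−0.868²)) = 0.00409, i.e. 0.409%.

%OS ≈ 0.409%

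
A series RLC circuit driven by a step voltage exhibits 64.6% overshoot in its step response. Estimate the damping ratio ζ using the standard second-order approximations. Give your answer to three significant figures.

Inverting the overshoot relation: ζ = |ln 0.646|/√(π² + ln²0.646) = 0.138.

ζ ≈ 0.138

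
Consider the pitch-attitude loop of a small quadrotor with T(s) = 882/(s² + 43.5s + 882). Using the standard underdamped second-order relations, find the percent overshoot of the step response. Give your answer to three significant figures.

%OS ≈ 3.41%

ω_n = √882 = 29.7 rad/s; ζ = 43.5/(2·29.7) = 0.732.
%OS = 100·exp(−πζ/√(1−ζ²)) = 3.41%.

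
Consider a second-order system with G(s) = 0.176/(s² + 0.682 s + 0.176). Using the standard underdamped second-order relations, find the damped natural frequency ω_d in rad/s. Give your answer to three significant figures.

ω_n = √0.176 = 0.420 rad/s; ζ = 0.682/(2·0.420) = 0.813.
ω_d = 0.420·√(1 − 0.813²) = 0.244 rad/s.

ω_d ≈ 0.244 rad/s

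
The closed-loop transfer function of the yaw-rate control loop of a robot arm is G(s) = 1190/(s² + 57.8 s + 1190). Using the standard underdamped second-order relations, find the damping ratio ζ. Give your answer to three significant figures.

ζ ≈ 0.838

Matching coefficients with s² + 2ζω_n s + ω_n² gives ω_n² = 1190 ⇒ ω_n = 34.5 rad/s, and ζ = 57.8/(2ω_n) = 0.838.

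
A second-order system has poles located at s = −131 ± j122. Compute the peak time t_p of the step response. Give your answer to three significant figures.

t_p = π/ω_d with ω_d = 122 (the imaginary part), so t_p = 0.0258 s.

t_p ≈ 0.0258 s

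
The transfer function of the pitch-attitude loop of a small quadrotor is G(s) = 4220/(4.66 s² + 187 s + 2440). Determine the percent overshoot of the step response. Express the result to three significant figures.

%OS ≈ 0.325%

Dividing through by 4.66: denominator becomes s² + 40.13 s + 523.6.
So ω_n = √523.6 = 22.9 rad/s and ζ = 40.13/(2·22.9) = 0.877.
Overshoot: exp(−π·0.877/√(1−0.877²)) = 0.00325, i.e. 0.325%.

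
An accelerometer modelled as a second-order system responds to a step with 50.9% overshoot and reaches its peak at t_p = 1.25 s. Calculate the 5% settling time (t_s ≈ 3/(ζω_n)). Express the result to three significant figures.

The overshoot fixes ζ = −ln(OS)/√(π²+ln²(OS)) = 0.210.
From t_p = π/ω_d, ω_d = π/1.25 = 2.51 rad/s, so ω_n = ω_d/√(1−ζ²) = 2.57 rad/s.
t_s ≈ 3/(ζω_n) = 3/(0.210·2.57) = 5.55 s.

t_s ≈ 5.55 s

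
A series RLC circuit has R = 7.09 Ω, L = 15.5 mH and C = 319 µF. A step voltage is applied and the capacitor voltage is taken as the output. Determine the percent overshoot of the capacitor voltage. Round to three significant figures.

%OS ≈ 15.6%

For a series RLC circuit (capacitor voltage as output), ω_n = 1/√(LC) = 1/√(15.5 mH · 319 µF) = 450 rad/s.
ζ = (R/2)·√(C/L) = (7.09/2)·√(319 µF/15.5 mH) = 0.509.
Overshoot: exp(−π·0.509/√(1−0.509²)) = 0.156, i.e. 15.6%.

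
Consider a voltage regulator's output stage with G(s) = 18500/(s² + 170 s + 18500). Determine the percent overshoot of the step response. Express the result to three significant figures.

Comparing the denominator to s² + 2ζω_n s + ω_n²: ω_n = √18500 = 136 rad/s, and 2ζω_n = 170 so ζ = 170/(2·136) = 0.625.
Overshoot: exp(−π·0.625/√(1−0.625²)) = 0.0809, i.e. 8.09%.

%OS ≈ 8.09%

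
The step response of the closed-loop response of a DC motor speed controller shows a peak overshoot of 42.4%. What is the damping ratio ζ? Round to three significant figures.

Inverting the overshoot relation: ζ = |ln 0.424|/√(π² + ln²0.424) = 0.263.

ζ ≈ 0.263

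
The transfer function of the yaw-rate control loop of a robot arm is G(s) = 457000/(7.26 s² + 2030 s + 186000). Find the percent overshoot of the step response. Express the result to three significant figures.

Dividing through by 7.26: denominator becomes s² + 279.6 s + 25620.
So ω_n = √25620 = 160 rad/s and ζ = 279.6/(2·160) = 0.873.
%OS = 100 e^{−πζ/√(1−ζ²)} with ζ = 0.873 gives 0.357%.

%OS ≈ 0.357%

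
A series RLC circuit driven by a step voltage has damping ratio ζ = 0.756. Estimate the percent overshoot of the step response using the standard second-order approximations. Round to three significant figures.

For an underdamped second-order system, %OS = 100·exp(−πζ/√(1−ζ²)).
πζ/√(1−ζ²) = π·0.756/√(1−0.572) = 3.628, so %OS = 100·e^(−3.628) = 2.66%.

%OS ≈ 2.66%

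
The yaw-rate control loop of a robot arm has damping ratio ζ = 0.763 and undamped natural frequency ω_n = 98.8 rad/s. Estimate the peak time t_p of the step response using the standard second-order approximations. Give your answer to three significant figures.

t_p ≈ 0.0492 s

The damped frequency is ω_d = ω_n√(1−ζ²) = 98.8·√(1−0.582) = 63.9 rad/s.
Peak time t_p = π/ω_d = π/63.9 = 0.0492 s.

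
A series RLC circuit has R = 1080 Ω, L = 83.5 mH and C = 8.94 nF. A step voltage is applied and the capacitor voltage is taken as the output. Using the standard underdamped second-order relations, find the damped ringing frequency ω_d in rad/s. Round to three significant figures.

For a series RLC circuit (capacitor voltage as output), ω_n = 1/√(LC) = 1/√(83.5 mH · 8.94 nF) = 36600 rad/s.
ζ = (R/2)·√(C/L) = (1080/2)·√(8.94 nF/83.5 mH) = 0.177.
ω_d = ω_n√(1−ζ²) = 36000 rad/s.

ω_d ≈ 36000 rad/s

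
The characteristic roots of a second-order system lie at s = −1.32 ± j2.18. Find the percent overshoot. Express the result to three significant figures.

With σ = 1.32, ω_d = 2.18: ω_n = √(σ²+ω_d²) = 2.55 rad/s, ζ = σ/ω_n = 0.518.
Overshoot: exp(−π·0.518/√(1−0.518²)) = 0.149, i.e. 14.9%.

%OS ≈ 14.9%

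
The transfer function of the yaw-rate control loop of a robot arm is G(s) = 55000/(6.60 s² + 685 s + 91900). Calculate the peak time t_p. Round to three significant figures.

t_p ≈ 0.0296 s

Dividing through by 6.60: denominator becomes s² + 103.8 s + 13920.
So ω_n = √13920 = 118 rad/s and ζ = 103.8/(2·118) = 0.440.
ω_d = ω_n√(1−ζ²) = 106 rad/s. t_p = π/ω_d = 0.0296 s.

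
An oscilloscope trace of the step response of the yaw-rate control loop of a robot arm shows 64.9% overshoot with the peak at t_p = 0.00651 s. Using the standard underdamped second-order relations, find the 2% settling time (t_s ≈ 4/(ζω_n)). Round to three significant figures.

The overshoot fixes ζ = −ln(OS)/√(π²+ln²(OS)) = 0.136.
t_p = π/ω_d ⇒ ω_d = 483 rad/s; then ω_n = ω_d/√(1−ζ²) = 487 rad/s.
t_s ≈ 4/(ζω_n) = 4/(0.136·487) = 0.0602 s.

t_s ≈ 0.0602 s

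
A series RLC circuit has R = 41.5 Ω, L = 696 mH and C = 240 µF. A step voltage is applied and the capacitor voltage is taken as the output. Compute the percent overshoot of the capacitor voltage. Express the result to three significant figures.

%OS ≈ 26.9%

For a series RLC circuit (capacitor voltage as output), ω_n = 1/√(LC) = 1/√(696 mH · 240 µF) = 77.4 rad/s.
ζ = (R/2)·√(C/L) = (41.5/2)·√(240 µF/696 mH) = 0.385.
%OS = 100·exp(−πζ/√(1−ζ²)) = 26.9%.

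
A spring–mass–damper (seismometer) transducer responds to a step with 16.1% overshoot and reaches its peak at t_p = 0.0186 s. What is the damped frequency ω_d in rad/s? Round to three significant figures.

ω_d ≈ 169 rad/s

t_p = π/ω_d, so ω_d = π/0.0186 = 169 rad/s.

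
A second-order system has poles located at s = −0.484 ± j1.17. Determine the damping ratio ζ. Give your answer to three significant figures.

The poles are at −σ ± jω_d with σ = 0.484 and ω_d = 1.17, so ω_n = √(σ²+ω_d²) = 1.27 rad/s and ζ = σ/ω_n = 0.382.

ζ ≈ 0.382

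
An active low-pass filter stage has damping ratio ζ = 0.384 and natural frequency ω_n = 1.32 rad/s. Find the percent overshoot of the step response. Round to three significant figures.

%OS ≈ 27.1%

For an underdamped second-order system, %OS = 100·exp(−πζ/√(1−ζ²)).
πζ/√(1−ζ²) = π·0.384/√(1−0.147) = 1.307, so %OS = 100·e^(−1.307) = 27.1%.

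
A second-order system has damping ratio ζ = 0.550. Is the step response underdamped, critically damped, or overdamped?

Since ζ = 0.550 < 1, the system is underdamped.

underdamped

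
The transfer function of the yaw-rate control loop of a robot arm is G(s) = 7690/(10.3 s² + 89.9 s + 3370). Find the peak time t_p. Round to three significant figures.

Dividing through by 10.3: denominator becomes s² + 8.728 s + 327.2.
So ω_n = √327.2 = 18.1 rad/s and ζ = 8.728/(2·18.1) = 0.241.
The damped frequency ω_d = ω_n√(1−ζ²) = 17.6 rad/s. t_p = π/ω_d = 0.179 s.

t_p ≈ 0.179 s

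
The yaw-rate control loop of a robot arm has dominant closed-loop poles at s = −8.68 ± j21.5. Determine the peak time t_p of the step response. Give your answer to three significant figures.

t_p ≈ 0.146 s

t_p = π/ω_d with ω_d = 21.5 (the imaginary part), so t_p = 0.146 s.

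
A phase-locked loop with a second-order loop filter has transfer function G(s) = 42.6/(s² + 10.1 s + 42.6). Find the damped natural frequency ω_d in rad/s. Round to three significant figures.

ω_d ≈ 4.13 rad/s

Matching coefficients with s² + 2ζω_n s + ω_n² gives ω_n² = 42.6 ⇒ ω_n = 6.53 rad/s, and ζ = 10.1/(2ω_n) = 0.774.
ω_d = 6.53·√(1 − 0.774²) = 4.13 rad/s.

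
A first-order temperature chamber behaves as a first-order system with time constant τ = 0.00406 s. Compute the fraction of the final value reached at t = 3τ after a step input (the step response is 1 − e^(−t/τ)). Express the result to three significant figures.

y(t)/y_∞ = 1 − e^(−t/τ) = 1 − e^(−3) = 1 − e^(−3.00) = 0.950.

y/y_∞ ≈ 0.950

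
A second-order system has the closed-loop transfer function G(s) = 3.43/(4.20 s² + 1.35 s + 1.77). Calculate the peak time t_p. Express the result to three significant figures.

Dividing through by 4.20: denominator becomes s² + 0.3214 s + 0.4214.
So ω_n = √0.4214 = 0.649 rad/s and ζ = 0.3214/(2·0.649) = 0.248.
The damped frequency ω_d = ω_n√(1−ζ²) = 0.629 rad/s. t_p = π/ω_d = 4.99 s.

t_p ≈ 4.99 s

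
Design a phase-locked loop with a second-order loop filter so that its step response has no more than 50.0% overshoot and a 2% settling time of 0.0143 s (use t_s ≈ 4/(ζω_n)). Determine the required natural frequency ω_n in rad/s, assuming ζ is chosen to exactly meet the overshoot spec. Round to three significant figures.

ζ = −ln(OS)/√(π² + (ln OS)²). With OS = 0.500, ln OS = −0.6931 and ζ = 0.6931/3.217 = 0.215.
Then ω_n = 4/(ζ t_s) = 4/(0.215 × 0.0143) = 1300 rad/s.

ω_n ≈ 1300 rad/s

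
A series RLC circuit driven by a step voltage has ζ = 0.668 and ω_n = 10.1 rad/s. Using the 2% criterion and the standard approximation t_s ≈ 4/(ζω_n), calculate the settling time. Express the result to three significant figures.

t_s ≈ 0.593 s

t_s ≈ 4/(ζω_n) = 4/(0.668 × 10.1) = 0.593 s.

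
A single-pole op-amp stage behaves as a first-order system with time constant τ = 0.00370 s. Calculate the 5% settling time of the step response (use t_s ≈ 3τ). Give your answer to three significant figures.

t_s ≈ 3τ = 0.0111 s.

t_s ≈ 0.0111 s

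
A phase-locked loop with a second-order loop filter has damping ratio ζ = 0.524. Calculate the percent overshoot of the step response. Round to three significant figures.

For an underdamped second-order system, %OS = 100·exp(−πζ/√(1−ζ²)).
πζ/√(1−ζ²) = π·0.524/√(1−0.275) = 1.933, so %OS = 100·e^(−1.933) = 14.5%.

%OS ≈ 14.5%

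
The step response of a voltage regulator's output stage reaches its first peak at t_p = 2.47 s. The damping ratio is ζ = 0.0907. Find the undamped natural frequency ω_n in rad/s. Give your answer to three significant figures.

Peak time t_p = π/ω_d, so ω_d = π/t_p = π/2.47 = 1.27 rad/s.
ω_n = ω_d/√(1−ζ²) = 1.27/√0.992 = 1.28 rad/s.

ω_n ≈ 1.28 rad/s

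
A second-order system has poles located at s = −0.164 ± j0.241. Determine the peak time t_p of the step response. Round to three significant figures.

t_p = π/ω_d with ω_d = 0.241 (the imaginary part), so t_p = 13.0 s.

t_p ≈ 13.0 s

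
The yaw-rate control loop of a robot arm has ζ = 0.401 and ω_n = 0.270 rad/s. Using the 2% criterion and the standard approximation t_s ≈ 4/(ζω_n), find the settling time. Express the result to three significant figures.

t_s ≈ 36.9 s

t_s ≈ 4/(ζω_n) = 4/(0.401 × 0.270) = 36.9 s.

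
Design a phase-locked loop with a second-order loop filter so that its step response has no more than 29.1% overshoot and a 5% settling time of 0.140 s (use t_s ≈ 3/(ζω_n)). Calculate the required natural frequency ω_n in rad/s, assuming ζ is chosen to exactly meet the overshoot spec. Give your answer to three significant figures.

ζ = −ln(OS)/√(π² + (ln OS)²). With OS = 0.291, ln OS = −1.234 and ζ = 1.234/3.375 = 0.366.
From t_s ≈ 3/(ζω_n): ω_n = 3/(ζ·t_s) = 3/(0.366·0.140) = 58.6 rad/s.

ω_n ≈ 58.6 rad/s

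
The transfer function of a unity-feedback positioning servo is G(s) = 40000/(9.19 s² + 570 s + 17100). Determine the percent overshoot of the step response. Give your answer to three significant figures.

%OS ≈ 3.88%

Dividing through by 9.19: denominator becomes s² + 62.02 s + 1861.
So ω_n = √1861 = 43.1 rad/s and ζ = 62.02/(2·43.1) = 0.719.
%OS = 100 e^{−πζ/√(1−ζ²)} with ζ = 0.719 gives 3.88%.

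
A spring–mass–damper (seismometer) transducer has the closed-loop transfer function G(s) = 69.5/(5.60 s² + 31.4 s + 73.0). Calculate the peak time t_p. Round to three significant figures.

Dividing through by 5.60: denominator becomes s² + 5.607 s + 13.04.
So ω_n = √13.04 = 3.61 rad/s and ζ = 5.607/(2·3.61) = 0.777.
ω_d = ω_n√(1−ζ²) = 2.28 rad/s. t_p = π/ω_d = 1.38 s.

t_p ≈ 1.38 s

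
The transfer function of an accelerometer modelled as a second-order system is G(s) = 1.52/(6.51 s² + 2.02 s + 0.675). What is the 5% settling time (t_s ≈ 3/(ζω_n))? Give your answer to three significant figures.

Dividing through by 6.51: denominator becomes s² + 0.3103 s + 0.1037.
So ω_n = √0.1037 = 0.322 rad/s and ζ = 0.3103/(2·0.322) = 0.482.
t_s ≈ 3/(ζω_n) = 19.3 s.

t_s ≈ 19.3 s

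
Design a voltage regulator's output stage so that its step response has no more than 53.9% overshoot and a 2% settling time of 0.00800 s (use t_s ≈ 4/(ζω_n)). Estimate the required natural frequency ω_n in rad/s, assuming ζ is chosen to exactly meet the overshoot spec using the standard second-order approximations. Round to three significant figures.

ζ = −ln(OS)/√(π² + (ln OS)²). With OS = 0.539, ln OS = −0.6180 and ζ = 0.6180/3.202 = 0.193.
Then ω_n = 4/(ζ t_s) = 4/(0.193 × 0.00800) = 2590 rad/s.

ω_n ≈ 2590 rad/s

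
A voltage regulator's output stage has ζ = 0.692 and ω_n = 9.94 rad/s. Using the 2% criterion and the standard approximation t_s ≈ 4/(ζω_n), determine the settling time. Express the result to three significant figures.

t_s ≈ 0.582 s

t_s ≈ 4/(ζω_n) = 4/(0.692 × 9.94) = 0.582 s.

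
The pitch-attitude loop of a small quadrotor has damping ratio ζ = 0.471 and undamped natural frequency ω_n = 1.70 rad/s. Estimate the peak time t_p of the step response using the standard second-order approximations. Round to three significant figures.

The damped frequency is ω_d = ω_n√(1−ζ²) = 1.70·√(1−0.222) = 1.50 rad/s.
Peak time t_p = π/ω_d = π/1.50 = 2.09 s.

t_p ≈ 2.09 s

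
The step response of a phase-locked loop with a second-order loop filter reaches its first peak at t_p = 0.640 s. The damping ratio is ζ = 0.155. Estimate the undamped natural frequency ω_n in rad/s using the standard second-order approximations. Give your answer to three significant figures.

ω_n ≈ 4.97 rad/s

Peak time t_p = π/ω_d, so ω_d = π/t_p = π/0.640 = 4.91 rad/s.
ω_n = ω_d/√(1−ζ²) = 4.91/√0.976 = 4.97 rad/s.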